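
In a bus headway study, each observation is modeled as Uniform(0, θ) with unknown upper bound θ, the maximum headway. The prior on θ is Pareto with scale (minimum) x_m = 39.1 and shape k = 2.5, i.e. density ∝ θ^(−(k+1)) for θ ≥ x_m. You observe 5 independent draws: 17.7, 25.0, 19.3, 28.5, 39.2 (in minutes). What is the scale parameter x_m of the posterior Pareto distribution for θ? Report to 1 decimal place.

A Pareto(scale x_m, shape k) prior on the upper bound θ of Uniform(0, θ) is conjugate: posterior is Pareto(max(x_m, max xᵢ), k + n).
Sample maximum = 39.2; prior scale x_m = 39.1 → posterior scale = max = 39.2.
Posterior shape = 2.5 + 5 = 7.5.
Posterior scale x_m = 39.2.

39.2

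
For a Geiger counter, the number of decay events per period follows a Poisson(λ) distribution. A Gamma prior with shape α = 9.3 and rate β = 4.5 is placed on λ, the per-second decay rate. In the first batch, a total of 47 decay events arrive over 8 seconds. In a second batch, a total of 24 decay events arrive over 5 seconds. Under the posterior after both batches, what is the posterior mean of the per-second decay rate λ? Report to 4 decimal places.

With a Gamma(shape α, rate β) prior, the Poisson likelihood is conjugate: the posterior is Gamma(α + ΣXᵢ, β + n).
After batch 1: Gamma(α+S, β+n) = Gamma(9.3+47, 4.5+8) = Gamma(56.3, 12.5).
After batch 2: Gamma(α+S, β+n) = Gamma(56.3+24, 12.5+5) = Gamma(80.3, 17.5).
Posterior mean = α/β = 80.3/17.5 = 4.5886.

4.5886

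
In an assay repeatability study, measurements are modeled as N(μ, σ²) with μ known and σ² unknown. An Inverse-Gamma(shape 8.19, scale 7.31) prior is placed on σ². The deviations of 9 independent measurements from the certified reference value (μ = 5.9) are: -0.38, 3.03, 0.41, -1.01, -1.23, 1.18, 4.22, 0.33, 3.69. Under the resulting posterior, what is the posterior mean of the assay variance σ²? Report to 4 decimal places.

With known mean μ and an Inverse-Gamma(α, β) prior on σ², the Normal likelihood is conjugate: posterior is Inv-Gamma(α + n/2, β + Σ(xᵢ−μ)²/2).
Σ(xᵢ−μ)² = (-0.38)² + (3.03)² + (0.41)² + (-1.01)² + (-1.23)² + (1.18)² + (4.22)² + (0.33)² + (3.69)² = 44.9522.
Posterior: Inv-Gamma(8.19 + 9/2, 7.31 + 44.9522/2) = Inv-Gamma(12.69, 29.78610).
E[σ²|data] = β/(α−1) = 29.78610/11.69 = 2.5480.

2.5480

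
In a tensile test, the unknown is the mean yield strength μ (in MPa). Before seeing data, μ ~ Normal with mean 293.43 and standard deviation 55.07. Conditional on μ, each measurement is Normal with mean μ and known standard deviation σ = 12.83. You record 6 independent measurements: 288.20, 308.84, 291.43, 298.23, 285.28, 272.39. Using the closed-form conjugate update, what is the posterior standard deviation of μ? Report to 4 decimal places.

5.2143

For Normal data with known variance σ², a Normal(μ₀, σ₀²) prior on μ is conjugate. Posterior precision = 1/σ₀² + n/σ²; posterior mean is the precision-weighted average of μ₀ and x̄.
σ₀² = 55.07² = 3032.7049, σ² = 12.83² = 164.6089; σ² + n·σ₀² = 164.6089 + 6·3032.7049 = 18360.8383.
Posterior precision = 1/σ₀² + n/σ² = 1/3032.7049 + 6/164.6089 = (σ² + n·σ₀²)/(σ₀²σ²) = 18360.8383/(3032.7049·164.6089); posterior variance σₙ² = σ₀²σ²/(σ² + n·σ₀²) = 3032.7049·164.6089/18360.8383 = 27.188858.
Posterior SD = √σₙ² = √(3032.7049·164.6089/18360.8383) = 5.2143.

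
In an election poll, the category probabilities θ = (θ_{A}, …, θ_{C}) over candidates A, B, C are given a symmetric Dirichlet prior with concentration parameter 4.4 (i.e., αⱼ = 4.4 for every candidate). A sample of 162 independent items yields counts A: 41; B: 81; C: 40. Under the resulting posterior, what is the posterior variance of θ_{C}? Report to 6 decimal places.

0.001074

The Dirichlet prior is conjugate to the Multinomial likelihood: each posterior αⱼ = prior αⱼ + observed count nⱼ.
Posterior concentration: (45.4, 85.4, 44.4), total = 175.2.
Var[θ_j] = α_j(Σα−α_j)/((Σα)²(Σα+1)) = 44.4·130.8/(175.2²·176.2) = 0.001074.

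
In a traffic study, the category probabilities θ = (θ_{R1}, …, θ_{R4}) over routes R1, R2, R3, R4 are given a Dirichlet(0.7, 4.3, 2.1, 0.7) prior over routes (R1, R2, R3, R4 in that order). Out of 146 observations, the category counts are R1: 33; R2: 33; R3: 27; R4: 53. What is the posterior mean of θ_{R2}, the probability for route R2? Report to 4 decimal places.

0.2425

The Dirichlet prior is conjugate to the Multinomial likelihood: each posterior αⱼ = prior αⱼ + observed count nⱼ.
Posterior concentration: (33.7, 37.3, 29.1, 53.7), total = 153.8.
E[θ_{R2}|data] = α_{R2}/Σα = 37.3/153.8 = 0.2425.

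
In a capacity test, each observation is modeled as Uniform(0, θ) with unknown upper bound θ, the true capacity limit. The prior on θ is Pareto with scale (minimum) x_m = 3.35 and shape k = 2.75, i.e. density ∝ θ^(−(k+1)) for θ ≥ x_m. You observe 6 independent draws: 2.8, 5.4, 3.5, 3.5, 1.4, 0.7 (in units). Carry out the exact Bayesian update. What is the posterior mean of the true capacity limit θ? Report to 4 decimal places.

A Pareto(scale x_m, shape k) prior on the upper bound θ of Uniform(0, θ) is conjugate: posterior is Pareto(max(x_m, max xᵢ), k + n).
Sample maximum = 5.4; prior scale x_m = 3.35 → posterior scale = max = 5.40.
Posterior shape = 2.75 + 6 = 8.75.
E[θ|data] = k·x_m/(k−1) = 8.75·5.40/7.75 = 6.0968.

6.0968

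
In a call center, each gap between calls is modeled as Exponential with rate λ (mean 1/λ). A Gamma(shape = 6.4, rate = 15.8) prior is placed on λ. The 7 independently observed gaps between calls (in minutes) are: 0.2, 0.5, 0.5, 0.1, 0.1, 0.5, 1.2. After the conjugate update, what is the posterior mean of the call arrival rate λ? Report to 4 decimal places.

0.7090

With a Gamma(shape α, rate β) prior on the exponential rate λ, the posterior after n observations with total T = Σxᵢ is Gamma(α+n, β+T).
Sum of observations T = 3.1 minutes; n = 7.
Posterior: Gamma(6.4+7, 15.8+3.1) = Gamma(13.4, 18.9).
Posterior mean of λ = α/β = 13.4/18.9 = 0.7090.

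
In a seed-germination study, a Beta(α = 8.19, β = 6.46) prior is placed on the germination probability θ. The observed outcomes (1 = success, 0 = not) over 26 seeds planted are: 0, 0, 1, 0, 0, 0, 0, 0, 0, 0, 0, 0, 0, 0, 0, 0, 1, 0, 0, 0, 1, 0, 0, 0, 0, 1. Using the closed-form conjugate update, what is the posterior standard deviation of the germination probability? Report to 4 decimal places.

The Beta prior is conjugate to a Binomial/Bernoulli likelihood; the update adds successes to α and failures to β.
Posterior: Beta(α+k, β+n−k) = Beta(8.19+4, 6.46+22) = Beta(12.19, 28.46).
Var = αβ/((α+β)²(α+β+1)) = 12.19·28.46/(40.65²·41.65) = 0.00504084; SD = √0.00504084 = 0.0710.

0.0710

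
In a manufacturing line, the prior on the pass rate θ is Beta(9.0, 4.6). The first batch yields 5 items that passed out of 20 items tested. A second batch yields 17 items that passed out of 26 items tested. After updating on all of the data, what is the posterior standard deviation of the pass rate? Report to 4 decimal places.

0.0642

The Beta prior is conjugate to a Binomial/Bernoulli likelihood; the update adds successes to α and failures to β.
After batch 1: Beta(9.0+5, 4.6+15) = Beta(14.0, 19.6).
After batch 2: Beta(14.0+17, 19.6+9) = Beta(31.0, 28.6).
Var = αβ/((α+β)²(α+β+1)) = 31.0·28.6/(59.6²·60.6) = 0.00411872; SD = √0.00411872 = 0.0642.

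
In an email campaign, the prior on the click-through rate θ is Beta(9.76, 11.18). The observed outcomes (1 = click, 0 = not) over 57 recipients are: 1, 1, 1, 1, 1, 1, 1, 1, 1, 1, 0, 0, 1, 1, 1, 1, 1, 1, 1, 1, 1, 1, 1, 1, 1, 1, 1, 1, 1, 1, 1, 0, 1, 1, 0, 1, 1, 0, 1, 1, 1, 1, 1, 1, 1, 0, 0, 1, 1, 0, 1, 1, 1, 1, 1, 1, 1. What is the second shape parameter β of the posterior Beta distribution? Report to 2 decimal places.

19.18

The Beta prior is conjugate to a Binomial/Bernoulli likelihood; the update adds successes to α and failures to β.
Posterior: Beta(α+k, β+n−k) = Beta(9.76+49, 11.18+8) = Beta(58.76, 19.18).
Posterior β = 19.18.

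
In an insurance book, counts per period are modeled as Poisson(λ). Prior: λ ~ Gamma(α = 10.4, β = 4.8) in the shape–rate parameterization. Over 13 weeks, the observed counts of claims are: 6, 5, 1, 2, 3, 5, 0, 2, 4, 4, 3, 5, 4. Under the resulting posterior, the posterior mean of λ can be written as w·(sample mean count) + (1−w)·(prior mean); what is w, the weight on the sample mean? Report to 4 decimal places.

0.7303

With a Gamma(shape α, rate β) prior, the Poisson likelihood is conjugate: the posterior is Gamma(α + ΣXᵢ, β + n).
Posterior mean = (α₀+S)/(β₀+n) = [n/(β₀+n)]·(S/n) + [β₀/(β₀+n)]·(α₀/β₀), so only n and β₀ enter the weight.
Weight on data w = n/(β₀+n) = 13/(4.8+13) = 13/17.8 = 0.7303.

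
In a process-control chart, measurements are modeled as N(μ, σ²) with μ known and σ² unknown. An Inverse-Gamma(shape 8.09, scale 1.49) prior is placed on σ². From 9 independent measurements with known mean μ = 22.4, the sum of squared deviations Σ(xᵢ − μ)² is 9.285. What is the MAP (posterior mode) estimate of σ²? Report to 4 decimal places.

0.4513

With known mean μ and an Inverse-Gamma(α, β) prior on σ², the Normal likelihood is conjugate: posterior is Inv-Gamma(α + n/2, β + Σ(xᵢ−μ)²/2).
Posterior: Inv-Gamma(8.09 + 9/2, 1.49 + 9.285/2) = Inv-Gamma(12.59, 6.1325).
Mode = β/(α+1) = 6.1325/13.59 = 0.4513.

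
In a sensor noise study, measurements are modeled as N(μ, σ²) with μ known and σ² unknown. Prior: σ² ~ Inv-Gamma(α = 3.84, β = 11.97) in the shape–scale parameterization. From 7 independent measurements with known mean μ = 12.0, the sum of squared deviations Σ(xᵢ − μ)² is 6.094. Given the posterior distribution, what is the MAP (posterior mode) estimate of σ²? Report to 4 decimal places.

With known mean μ and an Inverse-Gamma(α, β) prior on σ², the Normal likelihood is conjugate: posterior is Inv-Gamma(α + n/2, β + Σ(xᵢ−μ)²/2).
Posterior: Inv-Gamma(3.84 + 7/2, 11.97 + 6.094/2) = Inv-Gamma(7.34, 15.0170).
Mode = β/(α+1) = 15.0170/8.34 = 1.8006.

1.8006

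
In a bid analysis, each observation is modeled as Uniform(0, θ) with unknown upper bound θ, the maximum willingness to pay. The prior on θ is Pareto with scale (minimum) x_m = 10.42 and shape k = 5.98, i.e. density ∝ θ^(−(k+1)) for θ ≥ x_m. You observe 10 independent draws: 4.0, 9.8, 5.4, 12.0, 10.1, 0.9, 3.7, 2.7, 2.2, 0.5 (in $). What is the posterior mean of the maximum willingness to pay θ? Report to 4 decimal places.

A Pareto(scale x_m, shape k) prior on the upper bound θ of Uniform(0, θ) is conjugate: posterior is Pareto(max(x_m, max xᵢ), k + n).
Sample maximum = 12.0; prior scale x_m = 10.42 → posterior scale = max = 12.00.
Posterior shape = 5.98 + 10 = 15.98.
E[θ|data] = k·x_m/(k−1) = 15.98·12.00/14.98 = 12.8011.

12.8011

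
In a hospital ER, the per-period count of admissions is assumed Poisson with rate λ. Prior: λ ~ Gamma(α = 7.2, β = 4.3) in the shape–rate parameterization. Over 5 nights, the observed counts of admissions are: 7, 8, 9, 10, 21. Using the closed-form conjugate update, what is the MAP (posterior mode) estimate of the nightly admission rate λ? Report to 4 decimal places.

6.5806

With a Gamma(shape α, rate β) prior, the Poisson likelihood is conjugate: the posterior is Gamma(α + ΣXᵢ, β + n).
Sum of counts S = 55 over n = 5 nights.
Posterior: Gamma(α+S, β+n) = Gamma(7.2+55, 4.3+5) = Gamma(62.2, 9.3).
Mode of Gamma(α,β) for α≥1 is (α−1)/β = 61.2/9.3 = 6.5806.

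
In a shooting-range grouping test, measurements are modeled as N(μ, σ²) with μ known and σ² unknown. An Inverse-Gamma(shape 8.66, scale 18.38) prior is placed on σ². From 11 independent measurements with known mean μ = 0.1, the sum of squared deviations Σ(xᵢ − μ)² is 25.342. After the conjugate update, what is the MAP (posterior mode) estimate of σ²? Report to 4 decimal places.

2.0482

With known mean μ and an Inverse-Gamma(α, β) prior on σ², the Normal likelihood is conjugate: posterior is Inv-Gamma(α + n/2, β + Σ(xᵢ−μ)²/2).
Posterior: Inv-Gamma(8.66 + 11/2, 18.38 + 25.342/2) = Inv-Gamma(14.16, 31.0510).
Mode = β/(α+1) = 31.0510/15.16 = 2.0482.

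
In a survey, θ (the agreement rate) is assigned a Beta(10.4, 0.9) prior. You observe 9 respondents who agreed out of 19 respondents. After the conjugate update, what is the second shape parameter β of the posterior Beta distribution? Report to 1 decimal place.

The Beta prior is conjugate to a Binomial/Bernoulli likelihood; the update adds successes to α and failures to β.
Posterior: Beta(α+k, β+n−k) = Beta(10.4+9, 0.9+10) = Beta(19.4, 10.9).
Posterior β = 10.9.

10.9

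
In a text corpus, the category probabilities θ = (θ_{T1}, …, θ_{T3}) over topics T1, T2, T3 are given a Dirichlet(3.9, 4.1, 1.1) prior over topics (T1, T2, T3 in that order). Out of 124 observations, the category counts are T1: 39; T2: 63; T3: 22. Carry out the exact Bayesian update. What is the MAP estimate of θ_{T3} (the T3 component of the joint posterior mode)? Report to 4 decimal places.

The Dirichlet prior is conjugate to the Multinomial likelihood: each posterior αⱼ = prior αⱼ + observed count nⱼ.
Posterior concentration: (42.9, 67.1, 23.1), total = 133.1.
Joint mode component: (α_{T3}−1)/(Σα−K) = 22.1/130.1 = 0.1699.

0.1699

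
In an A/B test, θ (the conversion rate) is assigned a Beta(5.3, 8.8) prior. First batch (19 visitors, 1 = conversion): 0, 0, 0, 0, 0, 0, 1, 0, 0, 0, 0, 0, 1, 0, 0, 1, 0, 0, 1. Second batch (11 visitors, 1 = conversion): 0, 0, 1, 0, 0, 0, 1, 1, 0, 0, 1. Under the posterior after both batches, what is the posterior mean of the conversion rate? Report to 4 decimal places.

0.3016

The Beta prior is conjugate to a Binomial/Bernoulli likelihood; the update adds successes to α and failures to β.
After batch 1: Beta(5.3+4, 8.8+15) = Beta(9.3, 23.8).
After batch 2: Beta(9.3+4, 23.8+7) = Beta(13.3, 30.8).
Posterior mean = α/(α+β) = 13.3/44.1 = 0.3016.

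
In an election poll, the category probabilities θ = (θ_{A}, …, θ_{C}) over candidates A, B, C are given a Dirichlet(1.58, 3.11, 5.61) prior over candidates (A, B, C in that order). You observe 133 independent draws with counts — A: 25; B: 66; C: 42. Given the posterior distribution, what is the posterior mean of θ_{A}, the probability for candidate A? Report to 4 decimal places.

The Dirichlet prior is conjugate to the Multinomial likelihood: each posterior αⱼ = prior αⱼ + observed count nⱼ.
Posterior concentration: (26.58, 69.11, 47.61), total = 143.30.
E[θ_{A}|data] = α_{A}/Σα = 26.58/143.30 = 0.1855.

0.1855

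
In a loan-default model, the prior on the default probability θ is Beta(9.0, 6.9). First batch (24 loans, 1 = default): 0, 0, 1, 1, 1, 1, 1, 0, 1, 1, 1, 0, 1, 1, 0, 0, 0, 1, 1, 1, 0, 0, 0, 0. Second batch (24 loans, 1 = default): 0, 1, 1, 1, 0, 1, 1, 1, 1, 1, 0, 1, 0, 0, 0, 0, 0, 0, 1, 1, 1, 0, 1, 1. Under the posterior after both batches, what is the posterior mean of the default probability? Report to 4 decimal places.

0.5634

The Beta prior is conjugate to a Binomial/Bernoulli likelihood; the update adds successes to α and failures to β.
After batch 1: Beta(9.0+13, 6.9+11) = Beta(22.0, 17.9).
After batch 2: Beta(22.0+14, 17.9+10) = Beta(36.0, 27.9).
Posterior mean = α/(α+β) = 36.0/63.9 = 0.5634.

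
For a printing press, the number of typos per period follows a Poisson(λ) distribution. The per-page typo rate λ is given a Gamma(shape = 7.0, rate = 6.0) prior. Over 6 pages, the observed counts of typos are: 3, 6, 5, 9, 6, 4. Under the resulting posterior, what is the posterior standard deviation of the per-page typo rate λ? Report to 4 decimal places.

0.5270

With a Gamma(shape α, rate β) prior, the Poisson likelihood is conjugate: the posterior is Gamma(α + ΣXᵢ, β + n).
Sum of counts S = 33 over n = 6 pages.
Posterior: Gamma(α+S, β+n) = Gamma(7.0+33, 6.0+6) = Gamma(40.0, 12.0).
SD = √α/β = √40.0/12.0 = 0.5270.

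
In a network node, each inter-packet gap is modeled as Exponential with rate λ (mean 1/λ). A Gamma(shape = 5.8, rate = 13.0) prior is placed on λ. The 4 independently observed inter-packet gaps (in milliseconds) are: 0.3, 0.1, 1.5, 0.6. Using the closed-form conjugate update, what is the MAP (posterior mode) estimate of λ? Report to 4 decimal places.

With a Gamma(shape α, rate β) prior on the exponential rate λ, the posterior after n observations with total T = Σxᵢ is Gamma(α+n, β+T).
Sum of observations T = 2.5 milliseconds; n = 4.
Posterior: Gamma(5.8+4, 13.0+2.5) = Gamma(9.8, 15.5).
Mode = (α−1)/β = 0.5677.

0.5677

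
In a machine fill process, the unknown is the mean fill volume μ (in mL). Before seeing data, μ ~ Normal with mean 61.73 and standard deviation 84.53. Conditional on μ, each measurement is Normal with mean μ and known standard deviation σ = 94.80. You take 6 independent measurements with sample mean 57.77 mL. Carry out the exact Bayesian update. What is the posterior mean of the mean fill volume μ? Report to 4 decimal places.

58.4563

For Normal data with known variance σ², a Normal(μ₀, σ₀²) prior on μ is conjugate. Posterior precision = 1/σ₀² + n/σ²; posterior mean is the precision-weighted average of μ₀ and x̄.
n·x̄ = 6·57.77 = 346.62.
σ₀² = 84.53² = 7145.3209, σ² = 94.80² = 8987.04; σ² + n·σ₀² = 8987.04 + 6·7145.3209 = 51858.9654.
Posterior mean = (μ₀/σ₀² + n·x̄/σ²)/(1/σ₀² + n/σ²) = (σ²·μ₀ + σ₀²·n·x̄)/(σ² + n·σ₀²) = (8987.04·61.73 + 7145.3209·346.62)/51858.9654 = 3031481.109558/51858.9654 = 58.4563.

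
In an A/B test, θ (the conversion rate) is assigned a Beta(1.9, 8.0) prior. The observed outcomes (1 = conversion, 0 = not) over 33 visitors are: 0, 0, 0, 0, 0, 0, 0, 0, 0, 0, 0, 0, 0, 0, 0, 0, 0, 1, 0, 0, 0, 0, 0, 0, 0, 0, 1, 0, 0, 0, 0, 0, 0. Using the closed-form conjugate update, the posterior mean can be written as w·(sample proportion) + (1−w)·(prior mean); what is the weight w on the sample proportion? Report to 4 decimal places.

0.7692

The Beta prior is conjugate to a Binomial/Bernoulli likelihood; the update adds successes to α and failures to β.
Posterior mean = (α₀+k)/(α₀+β₀+n) = [n/(α₀+β₀+n)]·(k/n) + [(α₀+β₀)/(α₀+β₀+n)]·α₀/(α₀+β₀), so only n and the prior enter the weight.
The weight on the data is w = n/(α₀+β₀+n) = 33/(1.9+8.0+33) = 33/42.9 = 0.7692.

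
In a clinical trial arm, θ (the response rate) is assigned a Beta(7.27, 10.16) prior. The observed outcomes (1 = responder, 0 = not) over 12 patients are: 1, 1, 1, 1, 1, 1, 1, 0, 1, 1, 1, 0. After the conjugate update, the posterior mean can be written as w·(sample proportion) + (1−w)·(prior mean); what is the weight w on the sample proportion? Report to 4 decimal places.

0.4077

The Beta prior is conjugate to a Binomial/Bernoulli likelihood; the update adds successes to α and failures to β.
Posterior mean = (α₀+k)/(α₀+β₀+n) = [n/(α₀+β₀+n)]·(k/n) + [(α₀+β₀)/(α₀+β₀+n)]·α₀/(α₀+β₀), so only n and the prior enter the weight.
The weight on the data is w = n/(α₀+β₀+n) = 12/(7.27+10.16+12) = 12/29.43 = 0.4077.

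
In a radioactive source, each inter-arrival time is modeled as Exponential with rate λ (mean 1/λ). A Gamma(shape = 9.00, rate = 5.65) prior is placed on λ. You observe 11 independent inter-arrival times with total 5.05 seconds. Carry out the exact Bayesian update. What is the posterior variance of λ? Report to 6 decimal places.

0.174688

With a Gamma(shape α, rate β) prior on the exponential rate λ, the posterior after n observations with total T = Σxᵢ is Gamma(α+n, β+T).
Posterior: Gamma(9.00+11, 5.65+5.05) = Gamma(20.00, 10.70).
Var = α/β² = 0.174688.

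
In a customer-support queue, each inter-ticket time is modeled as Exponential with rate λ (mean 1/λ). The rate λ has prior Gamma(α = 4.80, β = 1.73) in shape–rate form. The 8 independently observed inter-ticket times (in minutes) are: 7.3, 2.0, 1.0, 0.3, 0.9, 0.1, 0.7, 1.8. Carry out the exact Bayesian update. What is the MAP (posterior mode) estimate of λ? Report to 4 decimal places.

With a Gamma(shape α, rate β) prior on the exponential rate λ, the posterior after n observations with total T = Σxᵢ is Gamma(α+n, β+T).
Sum of observations T = 14.1 minutes; n = 8.
Posterior: Gamma(4.80+8, 1.73+14.1) = Gamma(12.80, 15.83).
Mode = (α−1)/β = 0.7454.

0.7454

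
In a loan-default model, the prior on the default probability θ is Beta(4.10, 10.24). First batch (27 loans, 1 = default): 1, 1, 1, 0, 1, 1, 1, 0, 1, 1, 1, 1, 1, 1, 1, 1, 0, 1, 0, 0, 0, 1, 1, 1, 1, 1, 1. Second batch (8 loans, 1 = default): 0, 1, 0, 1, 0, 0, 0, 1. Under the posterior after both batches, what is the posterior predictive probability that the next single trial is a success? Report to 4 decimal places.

The Beta prior is conjugate to a Binomial/Bernoulli likelihood; the update adds successes to α and failures to β.
After batch 1: Beta(4.10+21, 10.24+6) = Beta(25.10, 16.24).
After batch 2: Beta(25.10+3, 16.24+5) = Beta(28.10, 21.24).
For a single future Bernoulli trial, P(success | data) = α/(α+β) = 0.5695.

0.5695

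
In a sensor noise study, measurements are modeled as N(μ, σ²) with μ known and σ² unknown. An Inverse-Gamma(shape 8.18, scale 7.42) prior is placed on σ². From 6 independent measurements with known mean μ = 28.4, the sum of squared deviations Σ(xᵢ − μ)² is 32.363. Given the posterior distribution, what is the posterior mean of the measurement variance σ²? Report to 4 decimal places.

2.3184

With known mean μ and an Inverse-Gamma(α, β) prior on σ², the Normal likelihood is conjugate: posterior is Inv-Gamma(α + n/2, β + Σ(xᵢ−μ)²/2).
Posterior: Inv-Gamma(8.18 + 6/2, 7.42 + 32.363/2) = Inv-Gamma(11.18, 23.6015).
E[σ²|data] = β/(α−1) = 23.6015/10.18 = 2.3184.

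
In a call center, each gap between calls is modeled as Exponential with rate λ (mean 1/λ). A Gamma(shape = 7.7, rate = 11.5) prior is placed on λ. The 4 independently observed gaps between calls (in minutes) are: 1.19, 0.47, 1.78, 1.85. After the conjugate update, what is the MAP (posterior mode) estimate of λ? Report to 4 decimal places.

0.6373

With a Gamma(shape α, rate β) prior on the exponential rate λ, the posterior after n observations with total T = Σxᵢ is Gamma(α+n, β+T).
Sum of observations T = 5.29 minutes; n = 4.
Posterior: Gamma(7.7+4, 11.5+5.29) = Gamma(11.7, 16.79).
Mode = (α−1)/β = 0.6373.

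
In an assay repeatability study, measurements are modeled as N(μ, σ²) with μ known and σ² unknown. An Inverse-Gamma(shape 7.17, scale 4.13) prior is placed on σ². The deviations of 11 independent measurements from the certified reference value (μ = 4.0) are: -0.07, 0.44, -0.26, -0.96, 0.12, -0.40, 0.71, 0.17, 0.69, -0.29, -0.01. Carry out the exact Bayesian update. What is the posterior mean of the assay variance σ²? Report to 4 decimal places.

With known mean μ and an Inverse-Gamma(α, β) prior on σ², the Normal likelihood is conjugate: posterior is Inv-Gamma(α + n/2, β + Σ(xᵢ−μ)²/2).
Σ(xᵢ−μ)² = (-0.07)² + (0.44)² + (-0.26)² + (-0.96)² + (0.12)² + (-0.40)² + (0.71)² + (0.17)² + (0.69)² + (-0.29)² + (-0.01)² = 2.4554.
Posterior: Inv-Gamma(7.17 + 11/2, 4.13 + 2.4554/2) = Inv-Gamma(12.67, 5.35770).
E[σ²|data] = β/(α−1) = 5.35770/11.67 = 0.4591.

0.4591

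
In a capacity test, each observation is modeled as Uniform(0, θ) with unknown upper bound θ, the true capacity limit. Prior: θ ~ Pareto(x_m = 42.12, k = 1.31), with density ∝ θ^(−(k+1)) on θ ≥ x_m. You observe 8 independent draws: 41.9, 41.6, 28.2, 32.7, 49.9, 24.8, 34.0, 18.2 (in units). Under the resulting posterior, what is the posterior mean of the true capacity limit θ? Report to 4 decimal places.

55.9048

A Pareto(scale x_m, shape k) prior on the upper bound θ of Uniform(0, θ) is conjugate: posterior is Pareto(max(x_m, max xᵢ), k + n).
Sample maximum = 49.9; prior scale x_m = 42.12 → posterior scale = max = 49.90.
Posterior shape = 1.31 + 8 = 9.31.
E[θ|data] = k·x_m/(k−1) = 9.31·49.90/8.31 = 55.9048.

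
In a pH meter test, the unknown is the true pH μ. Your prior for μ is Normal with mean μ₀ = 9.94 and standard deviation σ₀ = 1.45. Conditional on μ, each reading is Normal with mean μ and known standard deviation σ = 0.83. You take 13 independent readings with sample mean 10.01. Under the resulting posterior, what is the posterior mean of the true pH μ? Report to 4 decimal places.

10.0083

For Normal data with known variance σ², a Normal(μ₀, σ₀²) prior on μ is conjugate. Posterior precision = 1/σ₀² + n/σ²; posterior mean is the precision-weighted average of μ₀ and x̄.
n·x̄ = 13·10.01 = 130.13.
σ₀² = 1.45² = 2.1025, σ² = 0.83² = 0.6889; σ² + n·σ₀² = 0.6889 + 13·2.1025 = 28.0214.
Posterior mean = (μ₀/σ₀² + n·x̄/σ²)/(1/σ₀² + n/σ²) = (σ²·μ₀ + σ₀²·n·x̄)/(σ² + n·σ₀²) = (0.6889·9.94 + 2.1025·130.13)/28.0214 = 280.445991/28.0214 = 10.0083.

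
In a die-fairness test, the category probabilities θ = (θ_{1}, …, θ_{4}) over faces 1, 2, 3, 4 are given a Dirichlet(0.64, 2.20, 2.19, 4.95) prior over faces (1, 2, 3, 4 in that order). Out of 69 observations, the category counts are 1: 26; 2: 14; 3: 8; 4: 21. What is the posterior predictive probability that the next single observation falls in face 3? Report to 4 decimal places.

The Dirichlet prior is conjugate to the Multinomial likelihood: each posterior αⱼ = prior αⱼ + observed count nⱼ.
Posterior concentration: (26.64, 16.20, 10.19, 25.95), total = 78.98.
P(next = 3 | data) = α_{3}/Σα = 0.1290.

0.1290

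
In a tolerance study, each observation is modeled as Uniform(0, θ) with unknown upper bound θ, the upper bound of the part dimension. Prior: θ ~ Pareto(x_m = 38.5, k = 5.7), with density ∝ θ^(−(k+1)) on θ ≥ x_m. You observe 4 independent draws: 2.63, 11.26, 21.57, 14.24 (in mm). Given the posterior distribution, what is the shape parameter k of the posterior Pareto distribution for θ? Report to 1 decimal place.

A Pareto(scale x_m, shape k) prior on the upper bound θ of Uniform(0, θ) is conjugate: posterior is Pareto(max(x_m, max xᵢ), k + n).
Sample maximum = 21.57; prior scale x_m = 38.5 → posterior scale = max = 38.50.
Posterior shape = 5.7 + 4 = 9.7.
Posterior shape k = 9.7.

9.7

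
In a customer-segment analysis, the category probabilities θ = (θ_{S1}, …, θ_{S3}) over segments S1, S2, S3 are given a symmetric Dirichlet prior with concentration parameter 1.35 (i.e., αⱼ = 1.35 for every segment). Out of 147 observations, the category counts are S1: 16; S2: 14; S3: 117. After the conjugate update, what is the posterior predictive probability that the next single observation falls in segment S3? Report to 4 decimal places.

0.7835

The Dirichlet prior is conjugate to the Multinomial likelihood: each posterior αⱼ = prior αⱼ + observed count nⱼ.
Posterior concentration: (17.35, 15.35, 118.35), total = 151.05.
P(next = S3 | data) = α_{S3}/Σα = 0.7835.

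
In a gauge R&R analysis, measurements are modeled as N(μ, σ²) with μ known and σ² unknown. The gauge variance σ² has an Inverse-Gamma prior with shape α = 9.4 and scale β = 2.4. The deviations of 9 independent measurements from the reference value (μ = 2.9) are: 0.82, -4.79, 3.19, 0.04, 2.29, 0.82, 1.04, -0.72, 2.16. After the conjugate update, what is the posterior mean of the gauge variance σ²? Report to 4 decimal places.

With known mean μ and an Inverse-Gamma(α, β) prior on σ², the Normal likelihood is conjugate: posterior is Inv-Gamma(α + n/2, β + Σ(xᵢ−μ)²/2).
Σ(xᵢ−μ)² = (0.82)² + (-4.79)² + (3.19)² + (0.04)² + (2.29)² + (0.82)² + (1.04)² + (-0.72)² + (2.16)² = 45.9763.
Posterior: Inv-Gamma(9.4 + 9/2, 2.4 + 45.9763/2) = Inv-Gamma(13.90, 25.38815).
E[σ²|data] = β/(α−1) = 25.38815/12.90 = 1.9681.

1.9681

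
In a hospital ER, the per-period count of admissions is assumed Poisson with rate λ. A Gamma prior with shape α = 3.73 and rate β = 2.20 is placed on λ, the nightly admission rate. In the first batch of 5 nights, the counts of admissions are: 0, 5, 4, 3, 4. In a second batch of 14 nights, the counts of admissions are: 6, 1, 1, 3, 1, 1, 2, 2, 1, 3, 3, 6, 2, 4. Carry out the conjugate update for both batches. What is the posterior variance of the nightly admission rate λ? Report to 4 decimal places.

With a Gamma(shape α, rate β) prior, the Poisson likelihood is conjugate: the posterior is Gamma(α + ΣXᵢ, β + n).
Batch 1: sum of counts S = 16 over n = 5 nights.
After batch 1: Gamma(α+S, β+n) = Gamma(3.73+16, 2.20+5) = Gamma(19.73, 7.20).
Batch 2: sum of counts S = 36 over n = 14 nights.
After batch 2: Gamma(α+S, β+n) = Gamma(19.73+36, 7.20+14) = Gamma(55.73, 21.20).
Var = α/β² = 55.73/21.20² = 0.1240.

0.1240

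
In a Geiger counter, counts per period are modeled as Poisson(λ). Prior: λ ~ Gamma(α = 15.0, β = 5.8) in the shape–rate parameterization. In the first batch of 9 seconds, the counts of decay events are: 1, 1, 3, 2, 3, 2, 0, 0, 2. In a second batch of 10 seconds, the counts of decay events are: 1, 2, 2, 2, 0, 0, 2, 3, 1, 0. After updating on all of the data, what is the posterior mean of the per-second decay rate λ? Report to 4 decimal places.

With a Gamma(shape α, rate β) prior, the Poisson likelihood is conjugate: the posterior is Gamma(α + ΣXᵢ, β + n).
Batch 1: sum of counts S = 14 over n = 9 seconds.
After batch 1: Gamma(α+S, β+n) = Gamma(15.0+14, 5.8+9) = Gamma(29.0, 14.8).
Batch 2: sum of counts S = 13 over n = 10 seconds.
After batch 2: Gamma(α+S, β+n) = Gamma(29.0+13, 14.8+10) = Gamma(42.0, 24.8).
Posterior mean = α/β = 42.0/24.8 = 1.6935.

1.6935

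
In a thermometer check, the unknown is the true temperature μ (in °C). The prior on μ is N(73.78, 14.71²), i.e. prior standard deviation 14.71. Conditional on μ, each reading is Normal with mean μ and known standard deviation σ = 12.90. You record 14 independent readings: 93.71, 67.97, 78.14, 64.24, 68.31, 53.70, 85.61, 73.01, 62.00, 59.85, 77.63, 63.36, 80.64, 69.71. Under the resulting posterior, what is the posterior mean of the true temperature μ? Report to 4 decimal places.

For Normal data with known variance σ², a Normal(μ₀, σ₀²) prior on μ is conjugate. Posterior precision = 1/σ₀² + n/σ²; posterior mean is the precision-weighted average of μ₀ and x̄.
Σxᵢ = 93.71 + 67.97 + 78.14 + 64.24 + 68.31 + 53.70 + 85.61 + 73.01 + 62.00 + 59.85 + 77.63 + 63.36 + 80.64 + 69.71 = 997.88, so n·x̄ = 997.88.
σ₀² = 14.71² = 216.3841, σ² = 12.90² = 166.41; σ² + n·σ₀² = 166.41 + 14·216.3841 = 3195.7874.
Posterior mean = (μ₀/σ₀² + n·x̄/σ²)/(1/σ₀² + n/σ²) = (σ²·μ₀ + σ₀²·n·x̄)/(σ² + n·σ₀²) = (166.41·73.78 + 216.3841·997.88)/3195.7874 = 228203.095508/3195.7874 = 71.4075.

71.4075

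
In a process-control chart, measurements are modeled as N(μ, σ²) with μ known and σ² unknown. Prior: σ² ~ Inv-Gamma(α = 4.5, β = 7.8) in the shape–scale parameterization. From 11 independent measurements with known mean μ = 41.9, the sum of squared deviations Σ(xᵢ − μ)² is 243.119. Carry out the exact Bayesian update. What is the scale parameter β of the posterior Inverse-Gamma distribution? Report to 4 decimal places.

129.3595

With known mean μ and an Inverse-Gamma(α, β) prior on σ², the Normal likelihood is conjugate: posterior is Inv-Gamma(α + n/2, β + Σ(xᵢ−μ)²/2).
Posterior: Inv-Gamma(4.5 + 11/2, 7.8 + 243.119/2) = Inv-Gamma(10.00, 129.3595).
Posterior β = 129.3595.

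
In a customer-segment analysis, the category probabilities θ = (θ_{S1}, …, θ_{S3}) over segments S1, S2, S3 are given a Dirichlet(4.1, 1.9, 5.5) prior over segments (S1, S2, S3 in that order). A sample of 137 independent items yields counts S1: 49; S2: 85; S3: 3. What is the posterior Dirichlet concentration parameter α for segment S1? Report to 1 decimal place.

The Dirichlet prior is conjugate to the Multinomial likelihood: each posterior αⱼ = prior αⱼ + observed count nⱼ.
Posterior concentration: (53.1, 86.9, 8.5), total = 148.5.
α_{S1} = 4.1 + 49 = 53.1.

53.1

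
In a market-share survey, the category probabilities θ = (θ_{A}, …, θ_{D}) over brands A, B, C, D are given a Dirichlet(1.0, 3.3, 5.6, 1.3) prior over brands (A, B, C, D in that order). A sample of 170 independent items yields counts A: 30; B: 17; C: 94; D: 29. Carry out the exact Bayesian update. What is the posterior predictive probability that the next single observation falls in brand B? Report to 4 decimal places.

The Dirichlet prior is conjugate to the Multinomial likelihood: each posterior αⱼ = prior αⱼ + observed count nⱼ.
Posterior concentration: (31.0, 20.3, 99.6, 30.3), total = 181.2.
P(next = B | data) = α_{B}/Σα = 0.1120.

0.1120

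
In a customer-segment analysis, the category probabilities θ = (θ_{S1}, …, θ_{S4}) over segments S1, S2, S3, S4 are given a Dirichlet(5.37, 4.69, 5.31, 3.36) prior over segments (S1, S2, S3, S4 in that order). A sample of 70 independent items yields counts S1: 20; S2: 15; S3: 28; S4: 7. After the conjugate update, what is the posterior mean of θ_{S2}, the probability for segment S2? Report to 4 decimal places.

The Dirichlet prior is conjugate to the Multinomial likelihood: each posterior αⱼ = prior αⱼ + observed count nⱼ.
Posterior concentration: (25.37, 19.69, 33.31, 10.36), total = 88.73.
E[θ_{S2}|data] = α_{S2}/Σα = 19.69/88.73 = 0.2219.

0.2219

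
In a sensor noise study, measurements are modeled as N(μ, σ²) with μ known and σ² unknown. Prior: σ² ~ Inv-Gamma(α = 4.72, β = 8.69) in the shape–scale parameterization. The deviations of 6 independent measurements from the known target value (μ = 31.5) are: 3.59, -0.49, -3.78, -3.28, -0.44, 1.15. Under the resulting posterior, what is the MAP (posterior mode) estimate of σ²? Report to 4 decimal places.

3.2724

With known mean μ and an Inverse-Gamma(α, β) prior on σ², the Normal likelihood is conjugate: posterior is Inv-Gamma(α + n/2, β + Σ(xᵢ−μ)²/2).
Σ(xᵢ−μ)² = (3.59)² + (-0.49)² + (-3.78)² + (-3.28)² + (-0.44)² + (1.15)² = 39.6911.
Posterior: Inv-Gamma(4.72 + 6/2, 8.69 + 39.6911/2) = Inv-Gamma(7.72, 28.53555).
Mode = β/(α+1) = 28.53555/8.72 = 3.2724.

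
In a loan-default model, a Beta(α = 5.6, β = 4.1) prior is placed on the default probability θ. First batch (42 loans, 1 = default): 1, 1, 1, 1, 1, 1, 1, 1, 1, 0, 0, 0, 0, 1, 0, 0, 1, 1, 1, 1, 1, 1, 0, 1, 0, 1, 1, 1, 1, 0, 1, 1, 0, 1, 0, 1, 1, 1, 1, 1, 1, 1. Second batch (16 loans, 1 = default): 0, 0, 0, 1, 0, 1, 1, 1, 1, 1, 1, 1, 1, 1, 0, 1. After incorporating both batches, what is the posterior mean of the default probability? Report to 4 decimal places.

The Beta prior is conjugate to a Binomial/Bernoulli likelihood; the update adds successes to α and failures to β.
After batch 1: Beta(5.6+31, 4.1+11) = Beta(36.6, 15.1).
After batch 2: Beta(36.6+11, 15.1+5) = Beta(47.6, 20.1).
Posterior mean = α/(α+β) = 47.6/67.7 = 0.7031.

0.7031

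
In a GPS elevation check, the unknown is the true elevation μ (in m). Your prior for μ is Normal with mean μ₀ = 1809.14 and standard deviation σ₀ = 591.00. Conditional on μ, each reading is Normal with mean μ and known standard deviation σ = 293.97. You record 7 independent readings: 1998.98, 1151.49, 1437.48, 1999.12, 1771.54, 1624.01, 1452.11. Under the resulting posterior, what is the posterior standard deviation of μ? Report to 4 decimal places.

109.1972

For Normal data with known variance σ², a Normal(μ₀, σ₀²) prior on μ is conjugate. Posterior precision = 1/σ₀² + n/σ²; posterior mean is the precision-weighted average of μ₀ and x̄.
σ₀² = 591.00² = 349281, σ² = 293.97² = 86418.3609; σ² + n·σ₀² = 86418.3609 + 7·349281 = 2531385.3609.
Posterior precision = 1/σ₀² + n/σ² = 1/349281 + 7/86418.3609 = (σ² + n·σ₀²)/(σ₀²σ²) = 2531385.3609/(349281·86418.3609); posterior variance σₙ² = σ₀²σ²/(σ² + n·σ₀²) = 349281·86418.3609/2531385.3609 = 11924.020728.
Posterior SD = √σₙ² = √(349281·86418.3609/2531385.3609) = 109.1972.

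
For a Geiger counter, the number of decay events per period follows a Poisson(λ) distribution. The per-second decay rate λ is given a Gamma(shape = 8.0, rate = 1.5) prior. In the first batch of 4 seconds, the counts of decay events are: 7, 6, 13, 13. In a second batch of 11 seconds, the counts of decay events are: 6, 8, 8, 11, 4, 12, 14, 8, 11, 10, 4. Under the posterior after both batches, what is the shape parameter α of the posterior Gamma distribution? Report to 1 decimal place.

143.0

With a Gamma(shape α, rate β) prior, the Poisson likelihood is conjugate: the posterior is Gamma(α + ΣXᵢ, β + n).
Batch 1: sum of counts S = 39 over n = 4 seconds.
After batch 1: Gamma(α+S, β+n) = Gamma(8.0+39, 1.5+4) = Gamma(47.0, 5.5).
Batch 2: sum of counts S = 96 over n = 11 seconds.
After batch 2: Gamma(α+S, β+n) = Gamma(47.0+96, 5.5+11) = Gamma(143.0, 16.5).
Posterior α = 143.0.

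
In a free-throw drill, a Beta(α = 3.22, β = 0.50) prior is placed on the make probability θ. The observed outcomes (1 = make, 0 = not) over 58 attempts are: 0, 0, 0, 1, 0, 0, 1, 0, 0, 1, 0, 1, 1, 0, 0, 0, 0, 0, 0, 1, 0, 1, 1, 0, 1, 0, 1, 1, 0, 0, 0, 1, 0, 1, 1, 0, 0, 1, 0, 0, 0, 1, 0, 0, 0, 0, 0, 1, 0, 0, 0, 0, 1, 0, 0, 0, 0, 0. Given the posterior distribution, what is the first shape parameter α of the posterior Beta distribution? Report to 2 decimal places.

The Beta prior is conjugate to a Binomial/Bernoulli likelihood; the update adds successes to α and failures to β.
Posterior: Beta(α+k, β+n−k) = Beta(3.22+18, 0.50+40) = Beta(21.22, 40.50).
Posterior α = 21.22.

21.22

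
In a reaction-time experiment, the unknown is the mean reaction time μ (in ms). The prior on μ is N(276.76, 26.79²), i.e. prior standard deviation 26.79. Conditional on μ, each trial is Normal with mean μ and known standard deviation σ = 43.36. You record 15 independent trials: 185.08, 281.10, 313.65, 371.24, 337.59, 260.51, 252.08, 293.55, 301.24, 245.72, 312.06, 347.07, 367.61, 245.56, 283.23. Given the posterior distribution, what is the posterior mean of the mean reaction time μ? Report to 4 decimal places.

290.7155

For Normal data with known variance σ², a Normal(μ₀, σ₀²) prior on μ is conjugate. Posterior precision = 1/σ₀² + n/σ²; posterior mean is the precision-weighted average of μ₀ and x̄.
Σxᵢ = 185.08 + 281.10 + 313.65 + 371.24 + 337.59 + 260.51 + 252.08 + 293.55 + 301.24 + 245.72 + 312.06 + 347.07 + 367.61 + 245.56 + 283.23 = 4397.29, so n·x̄ = 4397.29.
σ₀² = 26.79² = 717.7041, σ² = 43.36² = 1880.0896; σ² + n·σ₀² = 1880.0896 + 15·717.7041 = 12645.6511.
Posterior mean = (μ₀/σ₀² + n·x̄/σ²)/(1/σ₀² + n/σ²) = (σ²·μ₀ + σ₀²·n·x̄)/(σ² + n·σ₀²) = (1880.0896·276.76 + 717.7041·4397.29)/12645.6511 = 3676286.659585/12645.6511 = 290.7155.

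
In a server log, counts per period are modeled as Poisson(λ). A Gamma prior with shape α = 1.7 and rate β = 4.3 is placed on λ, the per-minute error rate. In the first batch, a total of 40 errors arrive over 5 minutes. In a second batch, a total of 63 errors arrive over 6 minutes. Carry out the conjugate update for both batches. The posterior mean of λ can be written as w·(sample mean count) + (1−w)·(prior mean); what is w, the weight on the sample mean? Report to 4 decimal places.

0.7190

With a Gamma(shape α, rate β) prior, the Poisson likelihood is conjugate: the posterior is Gamma(α + ΣXᵢ, β + n).
Total number of minutes: n = 5 + 6 = 11.
Posterior mean = (α₀+S)/(β₀+n) = [n/(β₀+n)]·(S/n) + [β₀/(β₀+n)]·(α₀/β₀), so only n and β₀ enter the weight.
Weight on data w = n/(β₀+n) = 11/(4.3+11) = 11/15.3 = 0.7190.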